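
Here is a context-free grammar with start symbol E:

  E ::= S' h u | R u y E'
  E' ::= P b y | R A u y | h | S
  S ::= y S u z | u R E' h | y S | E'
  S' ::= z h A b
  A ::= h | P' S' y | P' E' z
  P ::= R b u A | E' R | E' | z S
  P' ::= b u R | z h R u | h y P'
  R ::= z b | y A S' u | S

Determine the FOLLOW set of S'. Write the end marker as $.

{ h, u, y }

In E ::= S' h u: add FIRST(h u) = { h }.
In A ::= P' S' y: add FIRST(y) = { y }.
In R ::= y A S' u: add FIRST(u) = { u }.
Union: FOLLOW(S') = { h, u, y }.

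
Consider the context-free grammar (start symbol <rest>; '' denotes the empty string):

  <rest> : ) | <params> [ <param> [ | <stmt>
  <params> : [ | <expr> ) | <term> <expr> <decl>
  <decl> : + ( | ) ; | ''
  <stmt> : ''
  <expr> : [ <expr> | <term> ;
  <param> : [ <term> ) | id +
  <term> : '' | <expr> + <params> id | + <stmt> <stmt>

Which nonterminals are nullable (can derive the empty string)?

Directly nullable (have an ''-production): <decl>, <stmt>, <term>.
<rest> : <stmt> with every symbol nullable, so <rest> is nullable.
No other nonterminal has a production whose RHS symbols are all nullable.

{ <decl>, <rest>, <stmt>, <term> }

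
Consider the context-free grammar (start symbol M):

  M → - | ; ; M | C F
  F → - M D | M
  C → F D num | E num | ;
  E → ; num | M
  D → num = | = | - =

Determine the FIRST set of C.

{ -, ; }

From C → F D num: add FIRST(F) = { -, ; }.
From C → E num: add FIRST(E) = { -, ; }.
C → ; contributes {;}.
Union: FIRST(C) = { -, ; }.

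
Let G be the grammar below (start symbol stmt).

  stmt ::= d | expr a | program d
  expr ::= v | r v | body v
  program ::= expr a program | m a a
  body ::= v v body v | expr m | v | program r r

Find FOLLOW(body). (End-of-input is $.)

{ v }

In expr ::= body v: add FIRST(v) = { v }.
In body ::= v v body v: add FIRST(v) = { v }.
Union: FOLLOW(body) = { v }.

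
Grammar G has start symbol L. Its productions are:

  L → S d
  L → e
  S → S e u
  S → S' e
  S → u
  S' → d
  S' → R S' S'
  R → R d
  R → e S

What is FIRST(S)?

From S → S e u: add FIRST(S) = { d, e, u }.
From S → S' e: add FIRST(S') = { d, e }.
S → u contributes {u}.
Union: FIRST(S) = { d, e, u }.

{ d, e, u }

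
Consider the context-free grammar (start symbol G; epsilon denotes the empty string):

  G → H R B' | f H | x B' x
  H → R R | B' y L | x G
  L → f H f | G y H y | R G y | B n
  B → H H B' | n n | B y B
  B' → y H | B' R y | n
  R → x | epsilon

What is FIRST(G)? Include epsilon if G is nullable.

From G → H R B': H, R nullable, take FIRST(H) ∪ FIRST(R) ∪ FIRST(B') = { n, x, y }.
G → f H contributes {f}.
G → x B' x contributes {x}.
Union: FIRST(G) = { f, n, x, y }.

{ f, n, x, y }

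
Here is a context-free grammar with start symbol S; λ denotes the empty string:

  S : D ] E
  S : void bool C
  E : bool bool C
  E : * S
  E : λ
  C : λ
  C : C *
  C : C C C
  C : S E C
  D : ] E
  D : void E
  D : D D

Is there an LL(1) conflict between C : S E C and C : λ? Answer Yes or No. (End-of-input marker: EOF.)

Yes

FIRST(S E C) = { ], void } and FIRST(λ) = { λ }.
The second alternative is nullable and FOLLOW(C) = { EOF, *, ], bool, void } shares ] with FIRST of the first — conflict.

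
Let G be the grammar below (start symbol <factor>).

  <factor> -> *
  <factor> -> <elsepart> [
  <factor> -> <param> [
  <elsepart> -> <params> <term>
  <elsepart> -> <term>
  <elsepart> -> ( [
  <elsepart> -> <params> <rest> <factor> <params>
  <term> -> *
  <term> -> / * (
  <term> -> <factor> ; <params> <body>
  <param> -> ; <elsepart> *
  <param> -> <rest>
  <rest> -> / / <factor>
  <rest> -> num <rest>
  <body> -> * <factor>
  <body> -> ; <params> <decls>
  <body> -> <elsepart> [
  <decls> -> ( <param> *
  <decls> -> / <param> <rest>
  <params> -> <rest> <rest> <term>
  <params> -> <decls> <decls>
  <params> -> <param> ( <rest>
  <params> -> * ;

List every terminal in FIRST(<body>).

{ (, *, /, ;, num }

<body> -> * <factor> contributes {*}.
<body> -> ; <params> <decls> contributes {;}.
From <body> -> <elsepart> [: add FIRST(<elsepart>) = { (, *, /, ;, num }.
Union: FIRST(<body>) = { (, *, /, ;, num }.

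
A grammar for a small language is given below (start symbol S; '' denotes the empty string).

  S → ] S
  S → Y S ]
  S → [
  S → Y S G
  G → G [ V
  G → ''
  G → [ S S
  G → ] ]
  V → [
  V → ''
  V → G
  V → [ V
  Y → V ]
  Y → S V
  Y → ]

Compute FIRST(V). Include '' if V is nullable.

{ [, ], '' }

V → [ contributes {[}.
V → '' contributes ''.
From V → G: add FIRST(G) = { [, ], '' } (including '' since G is nullable).
V → [ V contributes {[}.
Union: FIRST(V) = { [, ], '' }.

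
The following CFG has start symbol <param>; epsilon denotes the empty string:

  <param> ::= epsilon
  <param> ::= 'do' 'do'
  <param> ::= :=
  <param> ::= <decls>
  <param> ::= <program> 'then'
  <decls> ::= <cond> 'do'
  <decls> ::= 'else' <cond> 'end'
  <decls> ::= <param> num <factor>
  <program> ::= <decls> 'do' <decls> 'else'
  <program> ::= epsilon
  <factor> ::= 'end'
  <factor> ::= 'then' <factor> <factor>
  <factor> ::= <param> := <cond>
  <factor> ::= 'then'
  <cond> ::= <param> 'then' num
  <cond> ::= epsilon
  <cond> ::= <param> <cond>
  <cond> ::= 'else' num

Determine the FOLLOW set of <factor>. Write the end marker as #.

In <decls> ::= <param> num <factor>: <factor> is at the end, add FOLLOW(<decls>) = { #, 'do', 'else', 'end', 'then', :=, num }.
In <factor> ::= 'then' <factor> <factor>: add FIRST(<factor>) = { 'do', 'else', 'end', 'then', :=, num }.
In <factor> ::= 'then' <factor> <factor>: <factor> is at the end, add FOLLOW(<factor>) = { #, 'do', 'else', 'end', 'then', :=, num }.
Union: FOLLOW(<factor>) = { #, 'do', 'else', 'end', 'then', :=, num }.

{ #, 'do', 'else', 'end', 'then', :=, num }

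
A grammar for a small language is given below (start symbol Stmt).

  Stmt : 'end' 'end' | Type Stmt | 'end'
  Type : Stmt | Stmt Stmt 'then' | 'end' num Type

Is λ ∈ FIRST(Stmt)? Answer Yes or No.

No nonterminal in this grammar is nullable.
No production of Stmt has an RHS whose symbols are all nullable, so Stmt is not nullable.

No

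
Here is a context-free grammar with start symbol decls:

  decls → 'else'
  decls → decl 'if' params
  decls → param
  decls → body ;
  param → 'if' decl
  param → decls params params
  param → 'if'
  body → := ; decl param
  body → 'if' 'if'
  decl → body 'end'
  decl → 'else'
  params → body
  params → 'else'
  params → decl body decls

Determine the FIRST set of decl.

From decl → body 'end': add FIRST(body) = { 'if', := }.
decl → 'else' contributes {'else'}.
Union: FIRST(decl) = { 'else', 'if', := }.

{ 'else', 'if', := }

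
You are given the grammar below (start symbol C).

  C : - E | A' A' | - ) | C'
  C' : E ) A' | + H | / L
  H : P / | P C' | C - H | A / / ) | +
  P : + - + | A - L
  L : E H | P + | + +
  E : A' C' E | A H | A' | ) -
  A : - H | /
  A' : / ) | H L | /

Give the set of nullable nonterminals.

No nonterminal has an empty production or an RHS whose symbols are all nullable.

{ } (none)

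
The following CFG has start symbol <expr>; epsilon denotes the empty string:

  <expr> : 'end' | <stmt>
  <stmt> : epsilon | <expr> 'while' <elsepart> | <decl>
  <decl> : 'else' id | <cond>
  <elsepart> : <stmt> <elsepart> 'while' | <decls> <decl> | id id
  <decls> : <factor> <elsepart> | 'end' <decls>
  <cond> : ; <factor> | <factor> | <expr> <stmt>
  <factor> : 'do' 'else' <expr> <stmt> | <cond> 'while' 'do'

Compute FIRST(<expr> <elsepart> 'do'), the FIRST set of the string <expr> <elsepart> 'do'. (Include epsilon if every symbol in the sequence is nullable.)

{ 'do', 'else', 'end', 'while', ;, id }

Add FIRST(<expr>)\{epsilon} = { 'do', 'else', 'end', 'while', ; }; <expr> is nullable, continue.
Add FIRST(<elsepart>) = { 'do', 'else', 'end', 'while', ;, id }; <elsepart> is not nullable, stop.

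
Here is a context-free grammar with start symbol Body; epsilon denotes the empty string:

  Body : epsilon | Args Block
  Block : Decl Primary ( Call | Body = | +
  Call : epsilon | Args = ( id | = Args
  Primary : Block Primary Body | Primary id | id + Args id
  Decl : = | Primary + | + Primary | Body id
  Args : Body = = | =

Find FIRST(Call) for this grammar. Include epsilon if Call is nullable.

Call : epsilon contributes epsilon.
From Call : Args = ( id: add FIRST(Args) = { = }.
Call : = Args contributes {=}.
Union: FIRST(Call) = { =, epsilon }.

{ =, epsilon }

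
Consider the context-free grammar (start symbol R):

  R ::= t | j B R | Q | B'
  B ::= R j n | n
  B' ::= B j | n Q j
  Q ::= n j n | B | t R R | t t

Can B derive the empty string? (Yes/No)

No nonterminal in this grammar is nullable.
No production of B has an RHS whose symbols are all nullable, so B is not nullable.

No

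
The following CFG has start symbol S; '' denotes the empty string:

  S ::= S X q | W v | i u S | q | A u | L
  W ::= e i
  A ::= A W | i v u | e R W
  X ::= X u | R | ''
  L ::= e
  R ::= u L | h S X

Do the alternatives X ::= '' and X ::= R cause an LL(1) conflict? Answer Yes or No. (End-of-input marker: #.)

FIRST('') = { '' } and FIRST(R) = { h, u }.
The first alternative is nullable and FOLLOW(X) = { e, q, u } shares u with FIRST of the second — conflict.

Yes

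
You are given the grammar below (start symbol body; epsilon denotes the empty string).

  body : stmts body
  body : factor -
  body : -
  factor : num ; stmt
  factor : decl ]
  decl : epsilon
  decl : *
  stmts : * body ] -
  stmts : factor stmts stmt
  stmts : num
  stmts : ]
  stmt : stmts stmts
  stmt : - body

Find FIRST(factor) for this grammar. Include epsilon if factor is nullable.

factor : num ; stmt contributes {num}.
From factor : decl ]: decl nullable, take FIRST(decl) ∪ {]} = { *, ] }.
Union: FIRST(factor) = { *, ], num }.

{ *, ], num }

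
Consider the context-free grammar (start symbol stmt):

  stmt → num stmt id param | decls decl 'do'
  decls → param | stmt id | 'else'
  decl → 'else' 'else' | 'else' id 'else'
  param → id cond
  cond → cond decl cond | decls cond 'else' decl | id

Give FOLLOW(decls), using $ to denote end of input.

{ 'else', id, num }

In stmt → decls decl 'do': add FIRST(decl 'do') = { 'else' }.
In cond → decls cond 'else' decl: add FIRST(cond 'else' decl) = { 'else', id, num }.
Union: FOLLOW(decls) = { 'else', id, num }.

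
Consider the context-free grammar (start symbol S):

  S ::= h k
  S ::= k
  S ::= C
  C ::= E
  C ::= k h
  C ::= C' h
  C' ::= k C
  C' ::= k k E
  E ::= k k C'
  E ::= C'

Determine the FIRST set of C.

{ k }

From C ::= E: add FIRST(E) = { k }.
C ::= k h contributes {k}.
From C ::= C' h: add FIRST(C') = { k }.
Union: FIRST(C) = { k }.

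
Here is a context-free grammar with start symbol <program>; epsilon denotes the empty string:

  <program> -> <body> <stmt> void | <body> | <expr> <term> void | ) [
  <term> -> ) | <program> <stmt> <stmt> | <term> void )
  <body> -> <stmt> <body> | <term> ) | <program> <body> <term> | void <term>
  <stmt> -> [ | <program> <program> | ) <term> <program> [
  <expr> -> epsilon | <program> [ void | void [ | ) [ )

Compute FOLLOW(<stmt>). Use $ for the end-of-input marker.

{ $, ), [, void }

In <program> -> <body> <stmt> void: add FIRST(void) = { void }.
In <term> -> <program> <stmt> <stmt>: add FIRST(<stmt>) = { ), [, void }.
In <term> -> <program> <stmt> <stmt>: <stmt> is at the end, add FOLLOW(<term>) = { $, ), [, void }.
In <body> -> <stmt> <body>: add FIRST(<body>) = { ), [, void }.
Union: FOLLOW(<stmt>) = { $, ), [, void }.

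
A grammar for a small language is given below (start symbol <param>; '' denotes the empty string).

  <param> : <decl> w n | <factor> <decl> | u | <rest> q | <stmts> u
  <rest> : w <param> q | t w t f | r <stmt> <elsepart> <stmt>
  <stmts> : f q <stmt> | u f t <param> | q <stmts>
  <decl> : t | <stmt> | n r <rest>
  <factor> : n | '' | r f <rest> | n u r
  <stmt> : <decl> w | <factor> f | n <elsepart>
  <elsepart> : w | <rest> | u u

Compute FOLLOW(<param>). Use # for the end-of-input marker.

{ #, q, u }

<param> is the start symbol, so # ∈ FOLLOW(<param>).
In <rest> : w <param> q: add FIRST(q) = { q }.
In <stmts> : u f t <param>: <param> is at the end, add FOLLOW(<stmts>) = { u }.
Union: FOLLOW(<param>) = { #, q, u }.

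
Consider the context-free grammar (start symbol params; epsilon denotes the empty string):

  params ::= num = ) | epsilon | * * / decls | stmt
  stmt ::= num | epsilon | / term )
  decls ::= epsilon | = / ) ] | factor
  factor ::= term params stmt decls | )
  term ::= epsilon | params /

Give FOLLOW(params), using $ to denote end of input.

{ $, ), *, /, =, num }

params is the start symbol, so $ ∈ FOLLOW(params).
In factor ::= term params stmt decls: add FIRST(stmt decls)\{epsilon} = { ), *, /, =, num }.
  Since stmt decls is nullable, also add FOLLOW(factor) = { $, ), *, /, =, num }.
In term ::= params /: add FIRST(/) = { / }.
Union: FOLLOW(params) = { $, ), *, /, =, num }.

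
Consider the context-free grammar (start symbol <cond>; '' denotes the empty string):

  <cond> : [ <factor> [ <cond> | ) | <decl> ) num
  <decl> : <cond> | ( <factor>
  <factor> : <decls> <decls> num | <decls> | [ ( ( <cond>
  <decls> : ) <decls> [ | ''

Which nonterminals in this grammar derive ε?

{ <decls>, <factor> }

Directly nullable (have an ''-production): <decls>.
<factor> : <decls> with every symbol nullable, so <factor> is nullable.
No other nonterminal has a production whose RHS symbols are all nullable.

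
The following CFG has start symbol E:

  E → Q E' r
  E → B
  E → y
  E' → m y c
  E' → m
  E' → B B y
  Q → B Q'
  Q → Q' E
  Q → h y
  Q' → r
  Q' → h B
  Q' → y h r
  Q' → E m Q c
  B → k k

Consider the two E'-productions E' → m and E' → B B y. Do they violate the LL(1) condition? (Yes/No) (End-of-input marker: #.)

No

FIRST(m) = { m } and FIRST(B B y) = { k }.
The FIRST sets are disjoint and neither alternative is nullable — no conflict.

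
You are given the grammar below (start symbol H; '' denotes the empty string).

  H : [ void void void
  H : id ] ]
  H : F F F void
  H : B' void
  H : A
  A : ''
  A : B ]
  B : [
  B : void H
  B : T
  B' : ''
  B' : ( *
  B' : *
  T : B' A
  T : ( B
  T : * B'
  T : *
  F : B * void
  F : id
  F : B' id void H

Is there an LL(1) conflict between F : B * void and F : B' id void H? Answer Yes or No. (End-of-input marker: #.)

Yes

FIRST(B * void) = { (, *, [, ], void } and FIRST(B' id void H) = { (, *, id }.
Both contain (, so the two alternatives are not disjoint — LL(1) conflict.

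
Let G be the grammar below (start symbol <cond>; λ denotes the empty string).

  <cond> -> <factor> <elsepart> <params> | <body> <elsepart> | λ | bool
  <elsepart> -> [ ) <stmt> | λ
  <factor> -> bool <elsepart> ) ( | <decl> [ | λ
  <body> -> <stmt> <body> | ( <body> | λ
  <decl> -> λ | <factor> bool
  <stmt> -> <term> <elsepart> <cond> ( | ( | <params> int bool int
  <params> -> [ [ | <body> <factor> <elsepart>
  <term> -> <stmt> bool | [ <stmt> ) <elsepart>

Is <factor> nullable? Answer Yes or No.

Yes

<factor> has an λ-production, so <factor> ⇒ λ.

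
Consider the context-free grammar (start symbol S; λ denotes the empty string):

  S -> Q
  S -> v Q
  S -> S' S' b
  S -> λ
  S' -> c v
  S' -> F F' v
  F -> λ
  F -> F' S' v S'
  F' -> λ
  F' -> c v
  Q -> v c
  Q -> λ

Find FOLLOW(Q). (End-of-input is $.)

{ $ }

In S -> Q: Q is at the end, add FOLLOW(S) = { $ }.
In S -> v Q: Q is at the end, add FOLLOW(S) = { $ }.
Union: FOLLOW(Q) = { $ }.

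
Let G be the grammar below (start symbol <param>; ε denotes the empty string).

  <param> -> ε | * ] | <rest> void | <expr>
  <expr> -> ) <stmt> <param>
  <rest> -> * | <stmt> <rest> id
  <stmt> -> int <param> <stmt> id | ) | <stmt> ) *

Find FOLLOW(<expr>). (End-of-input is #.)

In <param> -> <expr>: <expr> is at the end, add FOLLOW(<param>) = { #, ), int }.
Union: FOLLOW(<expr>) = { #, ), int }.

{ #, ), int }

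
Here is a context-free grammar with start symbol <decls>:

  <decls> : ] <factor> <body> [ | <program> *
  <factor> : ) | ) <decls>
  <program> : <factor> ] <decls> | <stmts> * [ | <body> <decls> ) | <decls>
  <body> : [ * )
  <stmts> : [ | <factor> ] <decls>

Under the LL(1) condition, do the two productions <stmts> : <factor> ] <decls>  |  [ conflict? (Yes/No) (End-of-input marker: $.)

FIRST(<factor> ] <decls>) = { ) } and FIRST([) = { [ }.
The FIRST sets are disjoint and neither alternative is nullable — no conflict.

No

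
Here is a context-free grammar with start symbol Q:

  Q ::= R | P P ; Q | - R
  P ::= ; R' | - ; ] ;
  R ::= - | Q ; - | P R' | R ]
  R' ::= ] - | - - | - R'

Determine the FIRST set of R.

{ -, ; }

R ::= - contributes {-}.
From R ::= Q ; -: add FIRST(Q) = { -, ; }.
From R ::= P R': add FIRST(P) = { -, ; }.
From R ::= R ]: add FIRST(R) = { -, ; }.
Union: FIRST(R) = { -, ; }.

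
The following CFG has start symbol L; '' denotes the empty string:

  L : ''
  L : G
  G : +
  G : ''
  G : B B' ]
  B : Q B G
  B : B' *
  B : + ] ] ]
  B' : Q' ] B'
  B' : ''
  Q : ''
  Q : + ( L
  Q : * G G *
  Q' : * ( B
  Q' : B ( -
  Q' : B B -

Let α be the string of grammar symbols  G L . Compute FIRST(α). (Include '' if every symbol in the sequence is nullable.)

{ *, +, '' }

Add FIRST(G)\{''} = { *, + }; G is nullable, continue.
Add FIRST(L)\{''} = { *, + }; L is nullable, continue.
Every symbol is nullable, so include ''.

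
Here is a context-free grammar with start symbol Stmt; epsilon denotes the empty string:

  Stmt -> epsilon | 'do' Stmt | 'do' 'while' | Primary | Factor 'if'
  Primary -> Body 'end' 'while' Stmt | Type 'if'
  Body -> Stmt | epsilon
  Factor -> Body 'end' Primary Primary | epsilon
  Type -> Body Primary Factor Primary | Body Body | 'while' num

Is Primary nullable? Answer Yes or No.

Nullable nonterminals: Body, Factor, Stmt, Type.
No production of Primary has an RHS whose symbols are all nullable, so Primary is not nullable.

No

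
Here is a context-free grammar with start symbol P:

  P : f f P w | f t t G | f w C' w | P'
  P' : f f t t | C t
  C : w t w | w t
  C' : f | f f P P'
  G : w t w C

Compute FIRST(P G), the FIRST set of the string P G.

{ f, w }

Add FIRST(P) = { f, w }; P is not nullable, stop.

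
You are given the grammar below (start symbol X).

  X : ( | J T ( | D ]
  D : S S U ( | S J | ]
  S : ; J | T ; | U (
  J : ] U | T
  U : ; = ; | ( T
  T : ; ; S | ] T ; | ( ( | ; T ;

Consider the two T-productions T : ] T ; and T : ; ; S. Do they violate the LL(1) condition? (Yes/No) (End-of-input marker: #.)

FIRST(] T ;) = { ] } and FIRST(; ; S) = { ; }.
The FIRST sets are disjoint and neither alternative is nullable — no conflict.

No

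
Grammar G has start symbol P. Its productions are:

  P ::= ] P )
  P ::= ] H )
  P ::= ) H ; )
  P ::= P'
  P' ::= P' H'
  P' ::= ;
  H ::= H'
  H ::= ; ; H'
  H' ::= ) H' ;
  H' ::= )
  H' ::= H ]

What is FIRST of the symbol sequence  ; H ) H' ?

; is a terminal; add {;} and stop.

{ ; }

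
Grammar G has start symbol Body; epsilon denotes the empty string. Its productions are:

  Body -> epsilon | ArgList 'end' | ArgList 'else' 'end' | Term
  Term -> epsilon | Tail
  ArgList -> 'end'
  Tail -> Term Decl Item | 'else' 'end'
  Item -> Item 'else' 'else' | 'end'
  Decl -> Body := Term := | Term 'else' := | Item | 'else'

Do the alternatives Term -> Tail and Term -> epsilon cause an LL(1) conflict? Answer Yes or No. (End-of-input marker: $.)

Yes

FIRST(Tail) = { 'else', 'end', := } and FIRST(epsilon) = { epsilon }.
The second alternative is nullable and FOLLOW(Term) = { $, 'else', 'end', := } shares 'else' with FIRST of the first — conflict.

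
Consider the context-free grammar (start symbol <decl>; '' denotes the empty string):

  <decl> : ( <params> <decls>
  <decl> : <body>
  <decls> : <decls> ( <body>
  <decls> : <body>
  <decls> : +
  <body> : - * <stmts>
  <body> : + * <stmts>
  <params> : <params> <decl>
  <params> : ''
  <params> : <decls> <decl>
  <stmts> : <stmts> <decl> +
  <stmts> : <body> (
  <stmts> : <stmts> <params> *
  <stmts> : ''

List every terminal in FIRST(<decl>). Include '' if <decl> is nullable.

{ (, +, - }

<decl> : ( <params> <decls> contributes {(}.
From <decl> : <body>: add FIRST(<body>) = { +, - }.
Union: FIRST(<decl>) = { (, +, - }.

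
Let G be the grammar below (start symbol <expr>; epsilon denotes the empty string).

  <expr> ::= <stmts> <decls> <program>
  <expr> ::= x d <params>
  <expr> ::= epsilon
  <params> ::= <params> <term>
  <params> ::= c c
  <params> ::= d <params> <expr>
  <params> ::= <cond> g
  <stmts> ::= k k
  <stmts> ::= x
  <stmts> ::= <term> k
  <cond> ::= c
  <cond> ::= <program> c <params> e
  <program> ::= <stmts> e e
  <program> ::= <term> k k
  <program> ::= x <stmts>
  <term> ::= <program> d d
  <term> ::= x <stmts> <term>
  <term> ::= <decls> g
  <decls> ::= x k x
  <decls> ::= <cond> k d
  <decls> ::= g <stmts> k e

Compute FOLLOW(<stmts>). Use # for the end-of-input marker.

In <expr> ::= <stmts> <decls> <program>: add FIRST(<decls> <program>) = { c, g, k, x }.
In <program> ::= <stmts> e e: add FIRST(e e) = { e }.
In <program> ::= x <stmts>: <stmts> is at the end, add FOLLOW(<program>) = { #, c, d, e, g, k, x }.
In <term> ::= x <stmts> <term>: add FIRST(<term>) = { c, g, k, x }.
In <decls> ::= g <stmts> k e: add FIRST(k e) = { k }.
Union: FOLLOW(<stmts>) = { #, c, d, e, g, k, x }.

{ #, c, d, e, g, k, x }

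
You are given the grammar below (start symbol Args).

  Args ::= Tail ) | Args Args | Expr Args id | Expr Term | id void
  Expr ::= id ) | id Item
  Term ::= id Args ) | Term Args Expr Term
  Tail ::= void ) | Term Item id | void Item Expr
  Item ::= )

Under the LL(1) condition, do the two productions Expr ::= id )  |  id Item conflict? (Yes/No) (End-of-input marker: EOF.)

Yes

FIRST(id )) = { id } and FIRST(id Item) = { id }.
Both contain id, so the two alternatives are not disjoint — LL(1) conflict.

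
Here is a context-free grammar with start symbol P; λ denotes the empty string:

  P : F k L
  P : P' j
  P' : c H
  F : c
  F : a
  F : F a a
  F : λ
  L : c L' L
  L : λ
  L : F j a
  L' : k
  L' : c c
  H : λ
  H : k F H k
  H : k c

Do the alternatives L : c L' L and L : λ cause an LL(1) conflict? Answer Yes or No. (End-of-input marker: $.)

FIRST(c L' L) = { c } and FIRST(λ) = { λ }.
The second is nullable but FOLLOW(L) = { $ } is disjoint from FIRST of the first.

No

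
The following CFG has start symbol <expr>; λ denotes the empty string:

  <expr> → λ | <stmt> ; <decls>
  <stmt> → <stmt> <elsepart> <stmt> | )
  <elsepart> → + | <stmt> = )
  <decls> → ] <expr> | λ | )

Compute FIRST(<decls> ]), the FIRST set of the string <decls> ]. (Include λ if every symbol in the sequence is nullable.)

{ ), ] }

Add FIRST(<decls>)\{λ} = { ), ] }; <decls> is nullable, continue.
] is a terminal; add {]} and stop.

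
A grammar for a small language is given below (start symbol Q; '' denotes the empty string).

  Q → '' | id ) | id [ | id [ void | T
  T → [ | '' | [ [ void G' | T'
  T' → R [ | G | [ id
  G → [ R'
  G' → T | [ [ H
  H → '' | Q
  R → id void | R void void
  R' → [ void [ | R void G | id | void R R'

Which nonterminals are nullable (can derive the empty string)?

{ G', H, Q, T }

Directly nullable (have an ''-production): Q, T, H.
G' → T with every symbol nullable, so G' is nullable.
No other nonterminal has a production whose RHS symbols are all nullable.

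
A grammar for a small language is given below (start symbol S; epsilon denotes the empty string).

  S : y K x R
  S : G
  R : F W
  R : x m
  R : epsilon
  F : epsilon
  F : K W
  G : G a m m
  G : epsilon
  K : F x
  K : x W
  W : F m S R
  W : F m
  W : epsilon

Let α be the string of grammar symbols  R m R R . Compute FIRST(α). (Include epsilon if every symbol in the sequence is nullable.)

{ m, x }

Add FIRST(R)\{epsilon} = { m, x }; R is nullable, continue.
m is a terminal; add {m} and stop.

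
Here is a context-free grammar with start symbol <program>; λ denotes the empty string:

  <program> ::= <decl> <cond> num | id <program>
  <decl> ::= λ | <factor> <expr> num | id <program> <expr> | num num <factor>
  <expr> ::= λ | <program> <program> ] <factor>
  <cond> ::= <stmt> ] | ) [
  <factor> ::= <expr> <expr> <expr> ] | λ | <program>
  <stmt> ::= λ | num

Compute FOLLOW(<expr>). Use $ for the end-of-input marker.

In <decl> ::= <factor> <expr> num: add FIRST(num) = { num }.
In <decl> ::= id <program> <expr>: <expr> is at the end, add FOLLOW(<decl>) = { ), ], num }.
In <factor> ::= <expr> <expr> <expr> ]: add FIRST(<expr> <expr> ]) = { ), ], id, num }.
In <factor> ::= <expr> <expr> <expr> ]: add FIRST(<expr> ]) = { ), ], id, num }.
In <factor> ::= <expr> <expr> <expr> ]: add FIRST(]) = { ] }.
Union: FOLLOW(<expr>) = { ), ], id, num }.

{ ), ], id, num }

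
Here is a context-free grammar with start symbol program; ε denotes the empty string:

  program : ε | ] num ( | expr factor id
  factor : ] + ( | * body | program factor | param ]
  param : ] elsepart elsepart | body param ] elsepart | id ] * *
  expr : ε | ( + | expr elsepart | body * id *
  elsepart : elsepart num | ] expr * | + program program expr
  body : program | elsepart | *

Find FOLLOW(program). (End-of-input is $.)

program is the start symbol, so $ ∈ FOLLOW(program).
In factor : program factor: add FIRST(factor) = { (, *, +, ], id }.
In elsepart : + program program expr: add FIRST(program expr)\{ε} = { (, *, +, ], id }.
  Since program expr is nullable, also add FOLLOW(elsepart) = { (, *, +, ], id, num }.
In elsepart : + program program expr: add FIRST(expr)\{ε} = { (, *, +, ], id }.
  Since expr is nullable, also add FOLLOW(elsepart) = { (, *, +, ], id, num }.
In body : program: program is at the end, add FOLLOW(body) = { (, *, +, ], id }.
Union: FOLLOW(program) = { $, (, *, +, ], id, num }.

{ $, (, *, +, ], id, num }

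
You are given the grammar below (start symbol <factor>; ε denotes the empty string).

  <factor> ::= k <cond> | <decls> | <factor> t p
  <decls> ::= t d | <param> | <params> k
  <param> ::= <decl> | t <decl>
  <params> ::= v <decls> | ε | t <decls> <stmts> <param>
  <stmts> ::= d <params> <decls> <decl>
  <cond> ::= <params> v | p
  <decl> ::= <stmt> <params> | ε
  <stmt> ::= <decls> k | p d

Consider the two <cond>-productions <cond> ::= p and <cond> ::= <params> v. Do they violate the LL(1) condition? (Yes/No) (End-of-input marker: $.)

FIRST(p) = { p } and FIRST(<params> v) = { t, v }.
The FIRST sets are disjoint and neither alternative is nullable — no conflict.

No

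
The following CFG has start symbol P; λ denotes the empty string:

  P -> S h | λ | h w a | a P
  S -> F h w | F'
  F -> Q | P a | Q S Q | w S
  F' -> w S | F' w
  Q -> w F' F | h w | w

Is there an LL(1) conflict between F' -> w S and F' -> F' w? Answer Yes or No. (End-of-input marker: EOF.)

FIRST(w S) = { w } and FIRST(F' w) = { w }.
Both contain w, so the two alternatives are not disjoint — LL(1) conflict.

Yes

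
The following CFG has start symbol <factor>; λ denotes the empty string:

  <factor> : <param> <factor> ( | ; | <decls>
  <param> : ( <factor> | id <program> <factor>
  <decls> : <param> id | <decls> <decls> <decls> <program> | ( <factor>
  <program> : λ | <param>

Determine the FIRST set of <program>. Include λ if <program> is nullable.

<program> : λ contributes λ.
From <program> : <param>: add FIRST(<param>) = { (, id }.
Union: FIRST(<program>) = { (, id, λ }.

{ (, id, λ }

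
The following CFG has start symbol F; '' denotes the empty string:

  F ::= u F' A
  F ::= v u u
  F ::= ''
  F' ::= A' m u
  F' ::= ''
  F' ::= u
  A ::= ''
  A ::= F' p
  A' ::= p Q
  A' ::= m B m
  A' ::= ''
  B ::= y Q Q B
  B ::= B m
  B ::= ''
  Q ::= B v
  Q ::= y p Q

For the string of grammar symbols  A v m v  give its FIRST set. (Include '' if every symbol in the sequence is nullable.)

{ m, p, u, v }

Add FIRST(A)\{''} = { m, p, u }; A is nullable, continue.
v is a terminal; add {v} and stop.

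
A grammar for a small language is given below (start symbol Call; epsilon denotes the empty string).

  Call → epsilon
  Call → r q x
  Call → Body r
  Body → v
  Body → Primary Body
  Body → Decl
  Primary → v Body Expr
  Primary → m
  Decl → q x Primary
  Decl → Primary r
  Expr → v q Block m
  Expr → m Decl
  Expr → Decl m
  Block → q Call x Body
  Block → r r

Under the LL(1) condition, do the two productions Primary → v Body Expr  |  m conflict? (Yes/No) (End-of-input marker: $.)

FIRST(v Body Expr) = { v } and FIRST(m) = { m }.
The FIRST sets are disjoint and neither alternative is nullable — no conflict.

No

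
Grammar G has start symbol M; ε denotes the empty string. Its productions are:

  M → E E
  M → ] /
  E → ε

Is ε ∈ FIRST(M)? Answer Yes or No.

Yes

M → E E and each of E, E is nullable, so M ⇒* ε.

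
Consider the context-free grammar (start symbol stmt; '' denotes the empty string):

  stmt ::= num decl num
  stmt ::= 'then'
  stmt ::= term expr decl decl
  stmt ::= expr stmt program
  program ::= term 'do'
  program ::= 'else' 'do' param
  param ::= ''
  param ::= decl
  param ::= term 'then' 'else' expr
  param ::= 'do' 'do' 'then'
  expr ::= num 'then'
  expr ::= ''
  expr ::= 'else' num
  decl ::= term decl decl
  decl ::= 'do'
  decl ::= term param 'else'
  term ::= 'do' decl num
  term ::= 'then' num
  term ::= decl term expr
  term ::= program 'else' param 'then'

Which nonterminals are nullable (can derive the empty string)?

Directly nullable (have an ''-production): param, expr.
No other nonterminal has a production whose RHS symbols are all nullable.

{ expr, param }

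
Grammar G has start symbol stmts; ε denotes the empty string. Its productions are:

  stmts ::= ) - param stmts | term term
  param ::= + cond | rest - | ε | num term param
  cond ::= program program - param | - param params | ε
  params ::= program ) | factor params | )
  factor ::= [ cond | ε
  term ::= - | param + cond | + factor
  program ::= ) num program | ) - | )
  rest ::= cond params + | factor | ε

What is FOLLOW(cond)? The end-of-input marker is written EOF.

In param ::= + cond: cond is at the end, add FOLLOW(param) = { EOF, ), +, -, [, num }.
In factor ::= [ cond: cond is at the end, add FOLLOW(factor) = { EOF, ), +, -, [, num }.
In term ::= param + cond: cond is at the end, add FOLLOW(term) = { EOF, ), +, -, [, num }.
In rest ::= cond params +: add FIRST(params +) = { ), [ }.
Union: FOLLOW(cond) = { EOF, ), +, -, [, num }.

{ EOF, ), +, -, [, num }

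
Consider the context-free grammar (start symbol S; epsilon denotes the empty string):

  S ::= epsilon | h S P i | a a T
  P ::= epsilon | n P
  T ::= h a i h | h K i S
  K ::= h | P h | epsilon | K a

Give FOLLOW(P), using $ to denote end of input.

In S ::= h S P i: add FIRST(i) = { i }.
In P ::= n P: P is at the end, add FOLLOW(P) = { h, i }.
In K ::= P h: add FIRST(h) = { h }.
Union: FOLLOW(P) = { h, i }.

{ h, i }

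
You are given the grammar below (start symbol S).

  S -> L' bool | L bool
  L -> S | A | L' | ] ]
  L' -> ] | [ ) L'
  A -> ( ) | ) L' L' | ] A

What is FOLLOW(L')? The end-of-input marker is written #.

{ [, ], bool }

In S -> L' bool: add FIRST(bool) = { bool }.
In L -> L': L' is at the end, add FOLLOW(L) = { bool }.
In L' -> [ ) L': L' is at the end, add FOLLOW(L') = { [, ], bool }.
In A -> ) L' L': add FIRST(L') = { [, ] }.
In A -> ) L' L': L' is at the end, add FOLLOW(A) = { bool }.
Union: FOLLOW(L') = { [, ], bool }.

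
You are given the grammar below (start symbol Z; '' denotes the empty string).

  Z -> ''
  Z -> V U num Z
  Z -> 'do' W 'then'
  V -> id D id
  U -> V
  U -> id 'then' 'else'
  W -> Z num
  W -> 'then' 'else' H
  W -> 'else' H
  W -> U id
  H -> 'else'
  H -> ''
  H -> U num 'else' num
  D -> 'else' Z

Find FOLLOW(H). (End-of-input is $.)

In W -> 'then' 'else' H: H is at the end, add FOLLOW(W) = { 'then' }.
In W -> 'else' H: H is at the end, add FOLLOW(W) = { 'then' }.
Union: FOLLOW(H) = { 'then' }.

{ 'then' }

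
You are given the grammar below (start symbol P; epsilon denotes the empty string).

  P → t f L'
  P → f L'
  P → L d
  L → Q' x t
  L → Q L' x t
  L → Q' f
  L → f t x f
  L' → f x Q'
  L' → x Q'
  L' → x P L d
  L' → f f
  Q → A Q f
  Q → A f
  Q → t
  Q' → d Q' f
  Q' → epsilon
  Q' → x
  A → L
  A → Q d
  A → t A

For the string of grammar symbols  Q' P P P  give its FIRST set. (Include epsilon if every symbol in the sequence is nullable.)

Add FIRST(Q')\{epsilon} = { d, x }; Q' is nullable, continue.
Add FIRST(P) = { d, f, t, x }; P is not nullable, stop.

{ d, f, t, x }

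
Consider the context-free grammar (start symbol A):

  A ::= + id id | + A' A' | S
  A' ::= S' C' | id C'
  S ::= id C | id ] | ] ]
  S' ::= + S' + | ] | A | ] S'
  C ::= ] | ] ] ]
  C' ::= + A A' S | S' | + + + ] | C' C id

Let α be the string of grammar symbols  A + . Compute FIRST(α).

{ +, ], id }

Add FIRST(A) = { +, ], id }; A is not nullable, stop.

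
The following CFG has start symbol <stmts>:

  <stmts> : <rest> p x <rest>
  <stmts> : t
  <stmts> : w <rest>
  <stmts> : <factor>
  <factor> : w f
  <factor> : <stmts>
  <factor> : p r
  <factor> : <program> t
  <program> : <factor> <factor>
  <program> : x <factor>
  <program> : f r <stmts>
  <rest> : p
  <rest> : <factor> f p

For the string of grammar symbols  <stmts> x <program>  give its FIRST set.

Add FIRST(<stmts>) = { f, p, t, w, x }; <stmts> is not nullable, stop.

{ f, p, t, w, x }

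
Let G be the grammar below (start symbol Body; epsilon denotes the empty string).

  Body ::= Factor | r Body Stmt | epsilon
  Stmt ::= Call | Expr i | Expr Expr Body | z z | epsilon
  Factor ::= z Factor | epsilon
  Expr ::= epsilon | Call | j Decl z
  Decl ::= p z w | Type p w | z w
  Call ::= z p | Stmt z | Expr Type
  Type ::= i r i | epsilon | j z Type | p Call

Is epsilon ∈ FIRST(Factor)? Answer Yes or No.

Yes

Factor has an epsilon-production, so Factor ⇒ epsilon.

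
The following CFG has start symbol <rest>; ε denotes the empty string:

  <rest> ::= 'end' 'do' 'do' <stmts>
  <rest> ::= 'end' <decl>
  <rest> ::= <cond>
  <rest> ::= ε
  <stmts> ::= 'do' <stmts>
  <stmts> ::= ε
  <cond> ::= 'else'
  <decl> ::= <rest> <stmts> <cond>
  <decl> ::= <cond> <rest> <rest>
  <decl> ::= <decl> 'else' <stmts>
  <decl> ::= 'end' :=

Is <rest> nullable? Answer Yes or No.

<rest> has an ε-production, so <rest> ⇒ ε.

Yes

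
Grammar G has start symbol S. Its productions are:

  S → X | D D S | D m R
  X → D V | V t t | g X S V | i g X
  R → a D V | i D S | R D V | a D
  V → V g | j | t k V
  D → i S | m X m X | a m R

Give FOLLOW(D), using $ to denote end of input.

{ $, a, g, i, j, m, t }

In S → D D S: add FIRST(D S) = { a, i, m }.
In S → D D S: add FIRST(S) = { a, g, i, j, m, t }.
In S → D m R: add FIRST(m R) = { m }.
In X → D V: add FIRST(V) = { j, t }.
In R → a D V: add FIRST(V) = { j, t }.
In R → i D S: add FIRST(S) = { a, g, i, j, m, t }.
In R → R D V: add FIRST(V) = { j, t }.
In R → a D: D is at the end, add FOLLOW(R) = { $, a, g, i, j, m, t }.
Union: FOLLOW(D) = { $, a, g, i, j, m, t }.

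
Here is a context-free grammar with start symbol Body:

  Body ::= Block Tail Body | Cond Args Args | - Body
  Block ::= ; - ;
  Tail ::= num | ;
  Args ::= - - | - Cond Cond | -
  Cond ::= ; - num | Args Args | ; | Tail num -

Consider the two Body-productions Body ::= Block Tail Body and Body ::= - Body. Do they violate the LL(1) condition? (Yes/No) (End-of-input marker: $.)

No

FIRST(Block Tail Body) = { ; } and FIRST(- Body) = { - }.
The FIRST sets are disjoint and neither alternative is nullable — no conflict.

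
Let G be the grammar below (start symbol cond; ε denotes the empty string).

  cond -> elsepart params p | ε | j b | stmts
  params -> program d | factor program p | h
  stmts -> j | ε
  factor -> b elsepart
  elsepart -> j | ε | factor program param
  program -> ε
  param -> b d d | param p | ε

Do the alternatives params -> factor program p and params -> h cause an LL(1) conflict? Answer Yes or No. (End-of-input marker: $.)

No

FIRST(factor program p) = { b } and FIRST(h) = { h }.
The FIRST sets are disjoint and neither alternative is nullable — no conflict.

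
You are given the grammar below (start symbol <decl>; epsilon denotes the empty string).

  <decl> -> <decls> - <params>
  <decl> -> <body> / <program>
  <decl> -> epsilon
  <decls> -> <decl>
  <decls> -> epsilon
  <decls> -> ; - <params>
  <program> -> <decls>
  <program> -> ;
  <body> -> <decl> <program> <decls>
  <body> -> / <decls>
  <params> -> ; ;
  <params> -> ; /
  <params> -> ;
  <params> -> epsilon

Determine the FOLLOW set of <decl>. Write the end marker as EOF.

<decl> is the start symbol, so EOF ∈ FOLLOW(<decl>).
In <decls> -> <decl>: <decl> is at the end, add FOLLOW(<decls>) = { EOF, -, /, ; }.
In <body> -> <decl> <program> <decls>: add FIRST(<program> <decls>)\{epsilon} = { -, /, ; }.
  Since <program> <decls> is nullable, also add FOLLOW(<body>) = { / }.
Union: FOLLOW(<decl>) = { EOF, -, /, ; }.

{ EOF, -, /, ; }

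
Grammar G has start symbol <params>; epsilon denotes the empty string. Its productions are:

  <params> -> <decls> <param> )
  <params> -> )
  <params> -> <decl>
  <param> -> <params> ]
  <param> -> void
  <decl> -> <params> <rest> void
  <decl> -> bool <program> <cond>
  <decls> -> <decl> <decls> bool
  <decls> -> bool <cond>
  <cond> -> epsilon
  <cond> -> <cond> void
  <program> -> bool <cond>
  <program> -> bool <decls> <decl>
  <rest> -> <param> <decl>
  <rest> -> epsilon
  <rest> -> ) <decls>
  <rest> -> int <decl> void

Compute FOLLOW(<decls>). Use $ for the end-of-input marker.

In <params> -> <decls> <param> ): add FIRST(<param> )) = { ), bool, void }.
In <decls> -> <decl> <decls> bool: add FIRST(bool) = { bool }.
In <program> -> bool <decls> <decl>: add FIRST(<decl>) = { ), bool }.
In <rest> -> ) <decls>: <decls> is at the end, add FOLLOW(<rest>) = { void }.
Union: FOLLOW(<decls>) = { ), bool, void }.

{ ), bool, void }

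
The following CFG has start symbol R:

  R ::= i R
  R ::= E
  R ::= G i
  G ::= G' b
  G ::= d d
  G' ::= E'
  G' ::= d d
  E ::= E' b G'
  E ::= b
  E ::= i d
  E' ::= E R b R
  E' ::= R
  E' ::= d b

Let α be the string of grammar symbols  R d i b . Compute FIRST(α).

Add FIRST(R) = { b, d, i }; R is not nullable, stop.

{ b, d, i }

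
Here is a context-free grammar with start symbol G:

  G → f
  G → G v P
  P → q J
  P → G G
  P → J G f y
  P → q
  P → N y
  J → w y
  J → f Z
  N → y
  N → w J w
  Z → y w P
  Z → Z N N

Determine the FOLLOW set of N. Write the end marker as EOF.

{ EOF, f, v, w, y }

In P → N y: add FIRST(y) = { y }.
In Z → Z N N: add FIRST(N) = { w, y }.
In Z → Z N N: N is at the end, add FOLLOW(Z) = { EOF, f, v, w, y }.
Union: FOLLOW(N) = { EOF, f, v, w, y }.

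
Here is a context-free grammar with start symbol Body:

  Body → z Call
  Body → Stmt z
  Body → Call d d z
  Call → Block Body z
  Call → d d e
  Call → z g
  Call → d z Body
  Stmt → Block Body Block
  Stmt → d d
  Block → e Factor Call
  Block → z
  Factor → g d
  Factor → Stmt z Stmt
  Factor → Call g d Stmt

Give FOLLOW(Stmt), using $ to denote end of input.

{ d, e, z }

In Body → Stmt z: add FIRST(z) = { z }.
In Factor → Stmt z Stmt: add FIRST(z Stmt) = { z }.
In Factor → Stmt z Stmt: Stmt is at the end, add FOLLOW(Factor) = { d, e, z }.
In Factor → Call g d Stmt: Stmt is at the end, add FOLLOW(Factor) = { d, e, z }.
Union: FOLLOW(Stmt) = { d, e, z }.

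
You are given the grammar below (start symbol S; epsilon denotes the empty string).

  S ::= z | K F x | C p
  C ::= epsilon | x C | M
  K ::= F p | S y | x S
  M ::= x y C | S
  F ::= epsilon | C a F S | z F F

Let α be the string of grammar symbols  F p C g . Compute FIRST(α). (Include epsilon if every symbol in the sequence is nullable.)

{ a, p, x, z }

Add FIRST(F)\{epsilon} = { a, p, x, z }; F is nullable, continue.
p is a terminal; add {p} and stop.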